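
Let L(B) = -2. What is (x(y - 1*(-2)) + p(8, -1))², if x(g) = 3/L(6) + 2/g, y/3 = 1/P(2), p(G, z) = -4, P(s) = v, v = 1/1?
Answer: 2601/100 ≈ 26.010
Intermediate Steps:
v = 1 (v = 1*1 = 1)
P(s) = 1
y = 3 (y = 3/1 = 3*1 = 3)
x(g) = -3/2 + 2/g (x(g) = 3/(-2) + 2/g = 3*(-½) + 2/g = -3/2 + 2/g)
(x(y - 1*(-2)) + p(8, -1))² = ((-3/2 + 2/(3 - 1*(-2))) - 4)² = ((-3/2 + 2/(3 + 2)) - 4)² = ((-3/2 + 2/5) - 4)² = ((-3/2 + 2*(⅕)) - 4)² = ((-3/2 + ⅖) - 4)² = (-11/10 - 4)² = (-51/10)² = 2601/100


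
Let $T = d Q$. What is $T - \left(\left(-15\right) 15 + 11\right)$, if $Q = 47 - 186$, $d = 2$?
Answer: $-64$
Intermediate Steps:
$Q = -139$ ($Q = 47 - 186 = -139$)
$T = -278$ ($T = 2 \left(-139\right) = -278$)
$T - \left(\left(-15\right) 15 + 11\right) = -278 - \left(\left(-15\right) 15 + 11\right) = -278 - \left(-225 + 11\right) = -278 - -214 = -278 + 214 = -64$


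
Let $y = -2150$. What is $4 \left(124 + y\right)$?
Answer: $-8104$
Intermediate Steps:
$4 \left(124 + y\right) = 4 \left(124 - 2150\right) = 4 \left(-2026\right) = -8104$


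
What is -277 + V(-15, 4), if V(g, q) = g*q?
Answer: -337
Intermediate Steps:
-277 + V(-15, 4) = -277 - 15*4 = -277 - 60 = -337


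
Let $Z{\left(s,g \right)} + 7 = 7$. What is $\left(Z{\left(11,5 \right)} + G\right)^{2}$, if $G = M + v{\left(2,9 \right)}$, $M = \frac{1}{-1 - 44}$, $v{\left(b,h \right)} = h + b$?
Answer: $\frac{244036}{2025} \approx 120.51$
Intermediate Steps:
$Z{\left(s,g \right)} = 0$ ($Z{\left(s,g \right)} = -7 + 7 = 0$)
$v{\left(b,h \right)} = b + h$
$M = - \frac{1}{45}$ ($M = \frac{1}{-45} = - \frac{1}{45} \approx -0.022222$)
$G = \frac{494}{45}$ ($G = - \frac{1}{45} + \left(2 + 9\right) = - \frac{1}{45} + 11 = \frac{494}{45} \approx 10.978$)
$\left(Z{\left(11,5 \right)} + G\right)^{2} = \left(0 + \frac{494}{45}\right)^{2} = \left(\frac{494}{45}\right)^{2} = \frac{244036}{2025}$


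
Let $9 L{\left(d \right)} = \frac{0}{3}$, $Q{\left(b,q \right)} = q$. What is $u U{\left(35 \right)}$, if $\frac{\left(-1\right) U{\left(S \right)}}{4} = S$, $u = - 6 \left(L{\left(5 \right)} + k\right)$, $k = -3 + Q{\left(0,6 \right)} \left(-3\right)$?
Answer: $-17640$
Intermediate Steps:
$L{\left(d \right)} = 0$ ($L{\left(d \right)} = \frac{0 \cdot \frac{1}{3}}{9} = \frac{1}{9} \cdot 0 = 0$)
$k = -21$ ($k = -3 + 6 \left(-3\right) = -3 - 18 = -21$)
$u = 126$ ($u = - 6 \left(0 - 21\right) = \left(-6\right) \left(-21\right) = 126$)
$U{\left(S \right)} = - 4 S$
$u U{\left(35 \right)} = 126 \left(\left(-4\right) 35\right) = 126 \left(-140\right) = -17640$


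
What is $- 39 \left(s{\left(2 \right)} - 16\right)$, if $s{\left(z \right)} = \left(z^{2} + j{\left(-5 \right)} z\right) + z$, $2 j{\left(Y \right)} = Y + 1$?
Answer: $546$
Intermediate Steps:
$j{\left(Y \right)} = \frac{1}{2} + \frac{Y}{2}$ ($j{\left(Y \right)} = \frac{Y + 1}{2} = \frac{1 + Y}{2} = \frac{1}{2} + \frac{Y}{2}$)
$s{\left(z \right)} = z^{2} - z$ ($s{\left(z \right)} = \left(z^{2} + \left(\frac{1}{2} + \frac{1}{2} \left(-5\right)\right) z\right) + z = \left(z^{2} + \left(\frac{1}{2} - \frac{5}{2}\right) z\right) + z = \left(z^{2} - 2 z\right) + z = z^{2} - z$)
$- 39 \left(s{\left(2 \right)} - 16\right) = - 39 \left(2 \left(-1 + 2\right) - 16\right) = - 39 \left(2 \cdot 1 - 16\right) = - 39 \left(2 - 16\right) = \left(-39\right) \left(-14\right) = 546$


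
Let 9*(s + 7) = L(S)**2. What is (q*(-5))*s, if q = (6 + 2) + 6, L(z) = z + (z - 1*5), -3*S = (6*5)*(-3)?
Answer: -207340/9 ≈ -23038.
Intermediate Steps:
S = 30 (S = -6*5*(-3)/3 = -10*(-3) = -1/3*(-90) = 30)
L(z) = -5 + 2*z (L(z) = z + (z - 5) = z + (-5 + z) = -5 + 2*z)
s = 2962/9 (s = -7 + (-5 + 2*30)**2/9 = -7 + (-5 + 60)**2/9 = -7 + (1/9)*55**2 = -7 + (1/9)*3025 = -7 + 3025/9 = 2962/9 ≈ 329.11)
q = 14 (q = 8 + 6 = 14)
(q*(-5))*s = (14*(-5))*(2962/9) = -70*2962/9 = -207340/9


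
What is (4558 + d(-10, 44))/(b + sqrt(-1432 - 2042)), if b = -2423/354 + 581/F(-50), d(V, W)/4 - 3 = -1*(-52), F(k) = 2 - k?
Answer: 1751988229368/295882247905 - 1214284971744*I*sqrt(386)/295882247905 ≈ 5.9212 - 80.63*I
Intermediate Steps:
d(V, W) = 220 (d(V, W) = 12 + 4*(-1*(-52)) = 12 + 4*52 = 12 + 208 = 220)
b = 39839/9204 (b = -2423/354 + 581/(2 - 1*(-50)) = -2423*1/354 + 581/(2 + 50) = -2423/354 + 581/52 = 39839/9204 ≈ 4.3284)
(4558 + d(-10, 44))/(b + sqrt(-1432 - 2042)) = (4558 + 220)/(39839/9204 + sqrt(-1432 - 2042)) = 4778/(39839/9204 + sqrt(-3474)) = 4778/(39839/9204 + 3*I*sqrt(386))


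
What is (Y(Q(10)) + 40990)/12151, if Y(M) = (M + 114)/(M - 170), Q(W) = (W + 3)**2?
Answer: 40707/12151 ≈ 3.3501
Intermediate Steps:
Q(W) = (3 + W)**2
Y(M) = (114 + M)/(-170 + M)
(Y(Q(10)) + 40990)/12151 = ((114 + (3 + 10)**2)/(-170 + (3 + 10)**2) + 40990)/12151 = ((114 + 13**2)/(-170 + 13**2) + 40990)*(1/12151) = ((114 + 169)/(-170 + 169) + 40990)*(1/12151) = (283/(-1) + 40990)*(1/12151) = (-1*283 + 40990)*(1/12151) = (-283 + 40990)*(1/12151) = 40707*(1/12151) = 40707/12151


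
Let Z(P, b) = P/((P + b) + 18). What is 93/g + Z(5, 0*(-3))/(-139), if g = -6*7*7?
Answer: -99597/313306 ≈ -0.31789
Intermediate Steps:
Z(P, b) = P/(18 + P + b)
g = -294 (g = -42*7 = -294)
93/g + Z(5, 0*(-3))/(-139) = 93/(-294) + (5/(18 + 5 + 0*(-3)))/(-139) = 93*(-1/294) + (5/(18 + 5 + 0))*(-1/139) = -31/98 + (5/23)*(-1/139) = -31/98 - 5/3197 = -99597/313306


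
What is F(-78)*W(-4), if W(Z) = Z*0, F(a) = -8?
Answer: 0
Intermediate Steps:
W(Z) = 0
F(-78)*W(-4) = -8*0 = 0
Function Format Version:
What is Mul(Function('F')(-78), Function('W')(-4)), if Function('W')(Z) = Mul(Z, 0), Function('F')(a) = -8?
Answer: 0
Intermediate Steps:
Function('W')(Z) = 0
Mul(Function('F')(-78), Function('W')(-4)) = Mul(-8, 0) = 0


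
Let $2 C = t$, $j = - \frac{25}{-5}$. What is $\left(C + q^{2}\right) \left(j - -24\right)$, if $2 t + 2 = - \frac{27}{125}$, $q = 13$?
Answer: $\frac{2442467}{500} \approx 4884.9$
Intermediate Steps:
$j = 5$ ($j = \left(-25\right) \left(- \frac{1}{5}\right) = 5$)
$t = - \frac{277}{250}$ ($t = -1 + \frac{\left(-27\right) \frac{1}{125}}{2} = -1 + \frac{1}{2} \left(- \frac{27}{125}\right) = -1 - \frac{27}{250} = - \frac{277}{250} \approx -1.108$)
$C = - \frac{277}{500}$ ($C = \frac{1}{2} \left(- \frac{277}{250}\right) = - \frac{277}{500} \approx -0.554$)
$\left(C + q^{2}\right) \left(j - -24\right) = \left(- \frac{277}{500} + 13^{2}\right) \left(5 - -24\right) = \left(- \frac{277}{500} + 169\right) \left(5 + 24\right) = \frac{84223}{500} \cdot 29 = \frac{2442467}{500}$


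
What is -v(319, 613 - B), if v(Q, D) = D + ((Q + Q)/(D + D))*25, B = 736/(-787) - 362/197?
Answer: -9305986241756824/14801386197927 ≈ -628.72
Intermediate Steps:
B = -429886/155039 (B = 736*(-1/787) - 362*1/197 = -736/787 - 362/197 = -429886/155039 ≈ -2.7728)
v(Q, D) = D + 25*Q/D (v(Q, D) = D + ((2*Q)/((2*D)))*25 = D + ((2*Q)*(1/(2*D)))*25 = D + (Q/D)*25 = D + 25*Q/D)
-v(319, 613 - B) = -((613 - 1*(-429886/155039)) + 25*319/(613 - 1*(-429886/155039))) = -((613 + 429886/155039) + 25*319/(613 + 429886/155039)) = -(95468793/155039 + 25*319/(95468793/155039)) = -(95468793/155039 + 25*319*(155039/95468793)) = -(95468793/155039 + 1236436025/95468793) = -1*9305986241756824/14801386197927 = -9305986241756824/14801386197927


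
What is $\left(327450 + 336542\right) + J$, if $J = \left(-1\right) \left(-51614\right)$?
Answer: $715606$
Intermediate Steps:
$J = 51614$
$\left(327450 + 336542\right) + J = \left(327450 + 336542\right) + 51614 = 663992 + 51614 = 715606$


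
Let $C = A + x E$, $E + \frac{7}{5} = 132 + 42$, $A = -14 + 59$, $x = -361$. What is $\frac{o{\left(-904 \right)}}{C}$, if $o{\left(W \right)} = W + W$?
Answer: $\frac{4520}{155659} \approx 0.029038$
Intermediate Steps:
$A = 45$
$E = \frac{863}{5}$ ($E = - \frac{7}{5} + \left(132 + 42\right) = - \frac{7}{5} + 174 = \frac{863}{5} \approx 172.6$)
$o{\left(W \right)} = 2 W$
$C = - \frac{311318}{5}$ ($C = 45 - \frac{311543}{5} = - \frac{311318}{5} \approx -62264.0$)
$\frac{o{\left(-904 \right)}}{C} = \frac{2 \left(-904\right)}{- \frac{311318}{5}} = \left(-1808\right) \left(- \frac{5}{311318}\right) = \frac{4520}{155659}$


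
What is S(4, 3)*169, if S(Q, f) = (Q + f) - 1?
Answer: 1014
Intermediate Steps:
S(Q, f) = -1 + Q + f
S(4, 3)*169 = (-1 + 4 + 3)*169 = 6*169 = 1014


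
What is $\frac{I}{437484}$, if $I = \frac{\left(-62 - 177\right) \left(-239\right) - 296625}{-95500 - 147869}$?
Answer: $\frac{59876}{26617510899} \approx 2.2495 \cdot 10^{-6}$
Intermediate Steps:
$I = \frac{239504}{243369}$ ($I = \frac{\left(-239\right) \left(-239\right) - 296625}{-243369} = \left(57121 - 296625\right) \left(- \frac{1}{243369}\right) = \left(-239504\right) \left(- \frac{1}{243369}\right) = \frac{239504}{243369} \approx 0.98412$)
$\frac{I}{437484} = \frac{239504}{243369 \cdot 437484} = \frac{239504}{243369} \cdot \frac{1}{437484} = \frac{59876}{26617510899}$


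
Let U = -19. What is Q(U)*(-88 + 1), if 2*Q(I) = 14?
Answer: -609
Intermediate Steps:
Q(I) = 7 (Q(I) = (1/2)*14 = 7)
Q(U)*(-88 + 1) = 7*(-88 + 1) = 7*(-87) = -609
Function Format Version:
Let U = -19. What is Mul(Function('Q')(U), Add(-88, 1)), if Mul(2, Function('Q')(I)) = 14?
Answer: -609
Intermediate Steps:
Function('Q')(I) = 7 (Function('Q')(I) = Mul(Rational(1, 2), 14) = 7)
Mul(Function('Q')(U), Add(-88, 1)) = Mul(7, Add(-88, 1)) = Mul(7, -87) = -609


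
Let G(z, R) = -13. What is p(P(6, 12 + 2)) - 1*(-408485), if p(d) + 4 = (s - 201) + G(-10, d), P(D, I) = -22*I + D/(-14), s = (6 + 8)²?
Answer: 408463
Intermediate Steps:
s = 196 (s = 14² = 196)
P(D, I) = -22*I - D/14 (P(D, I) = -22*I + D*(-1/14) = -22*I - D/14)
p(d) = -22 (p(d) = -4 + ((196 - 201) - 13) = -4 + (-5 - 13) = -4 - 18 = -22)
p(P(6, 12 + 2)) - 1*(-408485) = -22 - 1*(-408485) = -22 + 408485 = 408463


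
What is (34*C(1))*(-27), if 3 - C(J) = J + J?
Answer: -918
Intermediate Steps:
C(J) = 3 - 2*J (C(J) = 3 - (J + J) = 3 - 2*J)
(34*C(1))*(-27) = (34*(3 - 2*1))*(-27) = (34*(3 - 2))*(-27) = (34*1)*(-27) = 34*(-27) = -918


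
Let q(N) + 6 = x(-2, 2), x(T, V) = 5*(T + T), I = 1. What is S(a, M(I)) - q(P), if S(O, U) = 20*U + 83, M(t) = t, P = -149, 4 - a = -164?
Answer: 129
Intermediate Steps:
a = 168 (a = 4 - 1*(-164) = 4 + 164 = 168)
x(T, V) = 10*T (x(T, V) = 5*(2*T) = 10*T)
q(N) = -26 (q(N) = -6 + 10*(-2) = -6 - 20 = -26)
S(O, U) = 83 + 20*U
S(a, M(I)) - q(P) = (83 + 20*1) - 1*(-26) = (83 + 20) + 26 = 103 + 26 = 129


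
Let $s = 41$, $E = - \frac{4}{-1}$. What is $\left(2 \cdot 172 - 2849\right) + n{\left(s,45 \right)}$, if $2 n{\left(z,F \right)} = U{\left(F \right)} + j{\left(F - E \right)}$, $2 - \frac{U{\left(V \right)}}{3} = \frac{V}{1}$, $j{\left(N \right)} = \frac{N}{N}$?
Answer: $-2569$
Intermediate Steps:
$E = 4$ ($E = \left(-4\right) \left(-1\right) = 4$)
$j{\left(N \right)} = 1$
$U{\left(V \right)} = 6 - 3 V$ ($U{\left(V \right)} = 6 - 3 \frac{V}{1} = 6 - 3 V 1 = 6 - 3 V$)
$n{\left(z,F \right)} = \frac{7}{2} - \frac{3 F}{2}$ ($n{\left(z,F \right)} = \frac{\left(6 - 3 F\right) + 1}{2} = \frac{7 - 3 F}{2} = \frac{7}{2} - \frac{3 F}{2}$)
$\left(2 \cdot 172 - 2849\right) + n{\left(s,45 \right)} = \left(2 \cdot 172 - 2849\right) + \left(\frac{7}{2} - \frac{135}{2}\right) = \left(344 - 2849\right) + \left(\frac{7}{2} - \frac{135}{2}\right) = -2505 - 64 = -2569$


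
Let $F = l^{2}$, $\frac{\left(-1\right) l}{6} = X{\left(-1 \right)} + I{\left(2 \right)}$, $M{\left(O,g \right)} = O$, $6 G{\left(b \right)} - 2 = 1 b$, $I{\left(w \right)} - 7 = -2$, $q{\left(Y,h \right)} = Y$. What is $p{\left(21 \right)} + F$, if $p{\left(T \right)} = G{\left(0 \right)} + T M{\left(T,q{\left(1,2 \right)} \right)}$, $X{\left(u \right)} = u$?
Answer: $\frac{3052}{3} \approx 1017.3$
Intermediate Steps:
$I{\left(w \right)} = 5$ ($I{\left(w \right)} = 7 - 2 = 5$)
$G{\left(b \right)} = \frac{1}{3} + \frac{b}{6}$ ($G{\left(b \right)} = \frac{1}{3} + \frac{1 b}{6} = \frac{1}{3} + \frac{b}{6}$)
$p{\left(T \right)} = \frac{1}{3} + T^{2}$ ($p{\left(T \right)} = \left(\frac{1}{3} + \frac{1}{6} \cdot 0\right) + T T = \left(\frac{1}{3} + 0\right) + T^{2} = \frac{1}{3} + T^{2}$)
$l = -24$ ($l = - 6 \left(-1 + 5\right) = \left(-6\right) 4 = -24$)
$F = 576$ ($F = \left(-24\right)^{2} = 576$)
$p{\left(21 \right)} + F = \left(\frac{1}{3} + 21^{2}\right) + 576 = \left(\frac{1}{3} + 441\right) + 576 = \frac{1324}{3} + 576 = \frac{3052}{3}$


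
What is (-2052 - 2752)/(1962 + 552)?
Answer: -2402/1257 ≈ -1.9109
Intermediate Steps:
(-2052 - 2752)/(1962 + 552) = -4804/2514 = -4804*1/2514 = -2402/1257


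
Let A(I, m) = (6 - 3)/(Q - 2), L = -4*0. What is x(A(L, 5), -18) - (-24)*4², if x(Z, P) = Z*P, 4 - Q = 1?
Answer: 330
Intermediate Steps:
L = 0
Q = 3 (Q = 4 - 1*1 = 4 - 1 = 3)
A(I, m) = 3 (A(I, m) = (6 - 3)/(3 - 2) = 3/1 = 3*1 = 3)
x(Z, P) = P*Z
x(A(L, 5), -18) - (-24)*4² = -18*3 - (-24)*4² = -54 - (-24)*16 = -54 - 1*(-384) = -54 + 384 = 330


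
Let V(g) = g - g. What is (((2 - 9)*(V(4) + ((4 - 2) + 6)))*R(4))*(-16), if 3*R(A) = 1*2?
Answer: 1792/3 ≈ 597.33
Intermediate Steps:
R(A) = ⅔ (R(A) = (1*2)/3 = (⅓)*2 = ⅔)
V(g) = 0
(((2 - 9)*(V(4) + ((4 - 2) + 6)))*R(4))*(-16) = (((2 - 9)*(0 + ((4 - 2) + 6)))*(⅔))*(-16) = (-7*(0 + (2 + 6))*(⅔))*(-16) = (-7*(0 + 8)*(⅔))*(-16) = (-7*8*(⅔))*(-16) = -56*⅔*(-16) = -112/3*(-16) = 1792/3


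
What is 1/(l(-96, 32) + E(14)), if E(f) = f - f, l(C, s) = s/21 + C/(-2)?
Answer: 21/1040 ≈ 0.020192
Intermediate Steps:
l(C, s) = -C/2 + s/21 (l(C, s) = s*(1/21) + C*(-½) = s/21 - C/2 = -C/2 + s/21)
E(f) = 0
1/(l(-96, 32) + E(14)) = 1/((-½*(-96) + (1/21)*32) + 0) = 1/((48 + 32/21) + 0) = 1/(1040/21 + 0) = 1/(1040/21) = 21/1040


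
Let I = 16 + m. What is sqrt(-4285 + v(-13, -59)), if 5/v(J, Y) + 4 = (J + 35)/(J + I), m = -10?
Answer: I*sqrt(428570)/10 ≈ 65.465*I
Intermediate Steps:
I = 6 (I = 16 - 10 = 6)
v(J, Y) = 5/(-4 + (35 + J)/(6 + J)) (v(J, Y) = 5/(-4 + (J + 35)/(J + 6)) = 5/(-4 + (35 + J)/(6 + J)))
sqrt(-4285 + v(-13, -59)) = sqrt(-4285 + 5*(-6 - 1*(-13))/(-11 + 3*(-13))) = sqrt(-4285 + 5*(-6 + 13)/(-11 - 39)) = sqrt(-4285 + 5*7/(-50)) = sqrt(-4285 + 5*(-1/50)*7) = sqrt(-4285 - 7/10) = sqrt(-42857/10) = I*sqrt(428570)/10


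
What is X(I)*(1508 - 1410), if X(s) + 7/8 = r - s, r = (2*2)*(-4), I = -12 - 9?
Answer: 1617/4 ≈ 404.25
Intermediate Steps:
I = -21
r = -16 (r = 4*(-4) = -16)
X(s) = -135/8 - s (X(s) = -7/8 + (-16 - s) = -135/8 - s)
X(I)*(1508 - 1410) = (-135/8 - 1*(-21))*(1508 - 1410) = (-135/8 + 21)*98 = (33/8)*98 = 1617/4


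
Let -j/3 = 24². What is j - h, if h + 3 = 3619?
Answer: -5344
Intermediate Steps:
h = 3616 (h = -3 + 3619 = 3616)
j = -1728 (j = -3*24² = -3*576 = -1728)
j - h = -1728 - 1*3616 = -1728 - 3616 = -5344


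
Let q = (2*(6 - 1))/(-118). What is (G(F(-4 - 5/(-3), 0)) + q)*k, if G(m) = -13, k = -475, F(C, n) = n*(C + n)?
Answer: 366700/59 ≈ 6215.3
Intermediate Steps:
q = -5/59 (q = (2*5)*(-1/118) = 10*(-1/118) = -5/59 ≈ -0.084746)
(G(F(-4 - 5/(-3), 0)) + q)*k = (-13 - 5/59)*(-475) = -772/59*(-475) = 366700/59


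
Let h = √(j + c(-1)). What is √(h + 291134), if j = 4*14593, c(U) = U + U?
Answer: √(291134 + √58370) ≈ 539.79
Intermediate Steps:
c(U) = 2*U
j = 58372
h = √58370 (h = √(58372 + 2*(-1)) = √(58372 - 2) = √58370 ≈ 241.60)
√(h + 291134) = √(√58370 + 291134) = √(291134 + √58370)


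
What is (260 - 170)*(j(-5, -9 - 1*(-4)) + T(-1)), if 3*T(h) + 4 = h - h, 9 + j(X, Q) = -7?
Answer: -1560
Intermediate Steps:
j(X, Q) = -16 (j(X, Q) = -9 - 7 = -16)
T(h) = -4/3 (T(h) = -4/3 + (h - h)/3 = -4/3 + (⅓)*0 = -4/3 + 0 = -4/3)
(260 - 170)*(j(-5, -9 - 1*(-4)) + T(-1)) = (260 - 170)*(-16 - 4/3) = 90*(-52/3) = -1560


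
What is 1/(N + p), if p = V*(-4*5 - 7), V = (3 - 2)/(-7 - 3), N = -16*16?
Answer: -10/2533 ≈ -0.0039479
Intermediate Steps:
N = -256
V = -1/10 (V = 1/(-10) = 1*(-1/10) = -1/10 ≈ -0.10000)
p = 27/10 (p = -(-4*5 - 7)/10 = -(-20 - 7)/10 = -1/10*(-27) = 27/10 ≈ 2.7000)
1/(N + p) = 1/(-256 + 27/10) = 1/(-2533/10) = -10/2533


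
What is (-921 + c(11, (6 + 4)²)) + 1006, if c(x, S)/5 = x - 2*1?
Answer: 130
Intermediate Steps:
c(x, S) = -10 + 5*x (c(x, S) = 5*(x - 2*1) = 5*(x - 2) = 5*(-2 + x) = -10 + 5*x)
(-921 + c(11, (6 + 4)²)) + 1006 = (-921 + (-10 + 5*11)) + 1006 = (-921 + (-10 + 55)) + 1006 = (-921 + 45) + 1006 = -876 + 1006 = 130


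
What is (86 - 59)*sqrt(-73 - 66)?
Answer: 27*I*sqrt(139) ≈ 318.33*I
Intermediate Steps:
(86 - 59)*sqrt(-73 - 66) = 27*sqrt(-139) = 27*(I*sqrt(139)) = 27*I*sqrt(139)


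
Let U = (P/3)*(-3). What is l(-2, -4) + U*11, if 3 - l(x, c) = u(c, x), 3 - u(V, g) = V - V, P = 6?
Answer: -66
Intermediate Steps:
u(V, g) = 3 (u(V, g) = 3 - (V - V) = 3 - 1*0 = 3 + 0 = 3)
U = -6 (U = (6/3)*(-3) = (6*(⅓))*(-3) = 2*(-3) = -6)
l(x, c) = 0 (l(x, c) = 3 - 1*3 = 3 - 3 = 0)
l(-2, -4) + U*11 = 0 - 6*11 = 0 - 66 = -66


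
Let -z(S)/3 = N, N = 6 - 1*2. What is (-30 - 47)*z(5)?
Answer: 924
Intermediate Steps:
N = 4 (N = 6 - 2 = 4)
z(S) = -12 (z(S) = -3*4 = -12)
(-30 - 47)*z(5) = (-30 - 47)*(-12) = -77*(-12) = 924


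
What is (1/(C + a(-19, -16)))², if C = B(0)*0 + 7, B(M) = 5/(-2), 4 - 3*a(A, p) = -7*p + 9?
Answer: 1/1024 ≈ 0.00097656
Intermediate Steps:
a(A, p) = -5/3 + 7*p/3 (a(A, p) = 4/3 - (-7*p + 9)/3 = 4/3 - (9 - 7*p)/3 = 4/3 + (-3 + 7*p/3) = -5/3 + 7*p/3)
B(M) = -5/2 (B(M) = 5*(-½) = -5/2)
C = 7 (C = -5/2*0 + 7 = 0 + 7 = 7)
(1/(C + a(-19, -16)))² = (1/(7 + (-5/3 + (7/3)*(-16))))² = (1/(7 + (-5/3 - 112/3)))² = (1/(7 - 39))² = (1/(-32))² = (-1/32)² = 1/1024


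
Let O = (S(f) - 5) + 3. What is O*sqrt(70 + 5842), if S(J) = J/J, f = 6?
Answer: -2*sqrt(1478) ≈ -76.890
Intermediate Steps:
S(J) = 1
O = -1 (O = (1 - 5) + 3 = -4 + 3 = -1)
O*sqrt(70 + 5842) = -sqrt(70 + 5842) = -sqrt(5912) = -2*sqrt(1478)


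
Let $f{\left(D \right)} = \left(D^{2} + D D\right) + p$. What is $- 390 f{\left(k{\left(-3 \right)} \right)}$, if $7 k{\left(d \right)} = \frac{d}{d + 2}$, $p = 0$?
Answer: $- \frac{7020}{49} \approx -143.27$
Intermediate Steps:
$k{\left(d \right)} = \frac{d}{7 \left(2 + d\right)}$ ($k{\left(d \right)} = \frac{d \frac{1}{d + 2}}{7} = \frac{d \frac{1}{2 + d}}{7} = \frac{d}{7 \left(2 + d\right)}$)
$f{\left(D \right)} = 2 D^{2}$ ($f{\left(D \right)} = \left(D^{2} + D D\right) + 0 = \left(D^{2} + D^{2}\right) + 0 = 2 D^{2} + 0 = 2 D^{2}$)
$- 390 f{\left(k{\left(-3 \right)} \right)} = - 390 \cdot 2 \left(\frac{1}{7} \left(-3\right) \frac{1}{2 - 3}\right)^{2} = - 390 \cdot 2 \left(\frac{1}{7} \left(-3\right) \frac{1}{-1}\right)^{2} = - 390 \cdot 2 \left(\frac{1}{7} \left(-3\right) \left(-1\right)\right)^{2} = - 390 \cdot 2 \left(\frac{3}{7}\right)^{2} = - 390 \cdot 2 \cdot \frac{9}{49} = \left(-390\right) \frac{18}{49} = - \frac{7020}{49}$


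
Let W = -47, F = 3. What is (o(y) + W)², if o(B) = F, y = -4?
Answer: 1936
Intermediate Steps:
o(B) = 3
(o(y) + W)² = (3 - 47)² = (-44)² = 1936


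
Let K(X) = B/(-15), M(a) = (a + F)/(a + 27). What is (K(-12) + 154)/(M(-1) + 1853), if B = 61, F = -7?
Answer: 29237/361275 ≈ 0.080927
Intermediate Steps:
M(a) = (-7 + a)/(27 + a) (M(a) = (a - 7)/(a + 27) = (-7 + a)/(27 + a))
K(X) = -61/15 (K(X) = 61/(-15) = 61*(-1/15) = -61/15)
(K(-12) + 154)/(M(-1) + 1853) = (-61/15 + 154)/((-7 - 1)/(27 - 1) + 1853) = 2249/(15*(-8/26 + 1853)) = 2249/(15*((1/26)*(-8) + 1853)) = 2249/(15*(-4/13 + 1853)) = 2249/(15*(24085/13)) = (2249/15)*(13/24085) = 29237/361275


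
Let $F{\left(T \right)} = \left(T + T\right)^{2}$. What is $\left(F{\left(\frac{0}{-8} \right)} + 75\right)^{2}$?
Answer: $5625$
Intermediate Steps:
$F{\left(T \right)} = 4 T^{2}$ ($F{\left(T \right)} = \left(2 T\right)^{2} = 4 T^{2}$)
$\left(F{\left(\frac{0}{-8} \right)} + 75\right)^{2} = \left(4 \left(\frac{0}{-8}\right)^{2} + 75\right)^{2} = \left(4 \left(0 \left(- \frac{1}{8}\right)\right)^{2} + 75\right)^{2} = \left(4 \cdot 0^{2} + 75\right)^{2} = \left(4 \cdot 0 + 75\right)^{2} = \left(0 + 75\right)^{2} = 75^{2} = 5625$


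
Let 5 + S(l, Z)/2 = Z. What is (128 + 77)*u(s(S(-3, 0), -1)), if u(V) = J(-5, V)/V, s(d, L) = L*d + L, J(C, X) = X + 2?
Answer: 2255/9 ≈ 250.56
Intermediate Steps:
J(C, X) = 2 + X
S(l, Z) = -10 + 2*Z
s(d, L) = L + L*d
u(V) = (2 + V)/V
(128 + 77)*u(s(S(-3, 0), -1)) = (128 + 77)*((2 - (1 + (-10 + 2*0)))/((-(1 + (-10 + 2*0))))) = 205*((2 - (1 + (-10 + 0)))/((-(1 + (-10 + 0))))) = 205*((2 - (1 - 10))/((-(1 - 10)))) = 205*((2 - 1*(-9))/((-1*(-9)))) = 205*((2 + 9)/9) = 205*((⅑)*11) = 205*(11/9) = 2255/9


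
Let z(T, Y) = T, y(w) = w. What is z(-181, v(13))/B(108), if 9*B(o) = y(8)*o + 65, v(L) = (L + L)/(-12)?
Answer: -1629/929 ≈ -1.7535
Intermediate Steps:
v(L) = -L/6 (v(L) = (2*L)*(-1/12) = -L/6)
B(o) = 65/9 + 8*o/9 (B(o) = (8*o + 65)/9 = (65 + 8*o)/9 = 65/9 + 8*o/9)
z(-181, v(13))/B(108) = -181/(65/9 + (8/9)*108) = -181/(65/9 + 96) = -181/929/9 = -181*9/929 = -1629/929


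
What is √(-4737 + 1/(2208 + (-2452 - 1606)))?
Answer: I*√648495374/370 ≈ 68.826*I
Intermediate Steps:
√(-4737 + 1/(2208 + (-2452 - 1606))) = √(-4737 + 1/(2208 - 4058)) = √(-4737 + 1/(-1850)) = √(-4737 - 1/1850) = √(-8763451/1850) = I*√648495374/370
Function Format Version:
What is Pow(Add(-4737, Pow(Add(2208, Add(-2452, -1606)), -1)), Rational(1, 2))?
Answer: Mul(Rational(1, 370), I, Pow(648495374, Rational(1, 2))) ≈ Mul(68.826, I)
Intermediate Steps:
Pow(Add(-4737, Pow(Add(2208, Add(-2452, -1606)), -1)), Rational(1, 2)) = Pow(Add(-4737, Pow(Add(2208, -4058), -1)), Rational(1, 2)) = Pow(Add(-4737, Pow(-1850, -1)), Rational(1, 2)) = Pow(Add(-4737, Rational(-1, 1850)), Rational(1, 2)) = Pow(Rational(-8763451, 1850), Rational(1, 2)) = Mul(Rational(1, 370), I, Pow(648495374, Rational(1, 2)))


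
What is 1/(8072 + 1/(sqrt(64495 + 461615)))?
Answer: 4246759920/34279846074239 - sqrt(526110)/34279846074239 ≈ 0.00012388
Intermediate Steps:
1/(8072 + 1/(sqrt(64495 + 461615))) = 1/(8072 + 1/(sqrt(526110))) = 1/(8072 + sqrt(526110)/526110)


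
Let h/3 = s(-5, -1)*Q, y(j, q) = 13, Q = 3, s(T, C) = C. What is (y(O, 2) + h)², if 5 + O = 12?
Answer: 16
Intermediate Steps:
O = 7 (O = -5 + 12 = 7)
h = -9 (h = 3*(-1*3) = 3*(-3) = -9)
(y(O, 2) + h)² = (13 - 9)² = 4² = 16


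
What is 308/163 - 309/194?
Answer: 9385/31622 ≈ 0.29679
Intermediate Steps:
308/163 - 309/194 = 9385/31622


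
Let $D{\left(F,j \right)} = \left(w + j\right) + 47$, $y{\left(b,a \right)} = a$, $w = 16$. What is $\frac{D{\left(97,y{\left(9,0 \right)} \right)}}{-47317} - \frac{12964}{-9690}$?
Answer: $\frac{306403559}{229250865} \approx 1.3365$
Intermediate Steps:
$D{\left(F,j \right)} = 63 + j$ ($D{\left(F,j \right)} = \left(16 + j\right) + 47 = 63 + j$)
$\frac{D{\left(97,y{\left(9,0 \right)} \right)}}{-47317} - \frac{12964}{-9690} = \frac{63 + 0}{-47317} - \frac{12964}{-9690} = 63 \left(- \frac{1}{47317}\right) - - \frac{6482}{4845} = - \frac{63}{47317} + \frac{6482}{4845} = \frac{306403559}{229250865}$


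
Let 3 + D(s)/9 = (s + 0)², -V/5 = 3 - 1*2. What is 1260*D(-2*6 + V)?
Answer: 3243240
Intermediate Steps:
V = -5 (V = -5*(3 - 1*2) = -5*(3 - 2) = -5*1 = -5)
D(s) = -27 + 9*s² (D(s) = -27 + 9*(s + 0)² = -27 + 9*s²)
1260*D(-2*6 + V) = 1260*(-27 + 9*(-2*6 - 5)²) = 1260*(-27 + 9*(-12 - 5)²) = 1260*(-27 + 9*(-17)²) = 1260*(-27 + 9*289) = 1260*(-27 + 2601) = 1260*2574 = 3243240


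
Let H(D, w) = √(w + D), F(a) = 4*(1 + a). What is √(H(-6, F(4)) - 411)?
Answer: √(-411 + √14) ≈ 20.181*I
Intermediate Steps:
F(a) = 4 + 4*a
H(D, w) = √(D + w)
√(H(-6, F(4)) - 411) = √(√(-6 + (4 + 4*4)) - 411) = √(√(-6 + (4 + 16)) - 411) = √(√(-6 + 20) - 411) = √(√14 - 411) = √(-411 + √14)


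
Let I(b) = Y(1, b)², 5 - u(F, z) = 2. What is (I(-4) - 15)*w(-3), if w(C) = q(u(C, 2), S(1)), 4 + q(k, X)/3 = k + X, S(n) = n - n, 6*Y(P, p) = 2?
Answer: 134/3 ≈ 44.667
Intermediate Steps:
Y(P, p) = ⅓ (Y(P, p) = (⅙)*2 = ⅓)
u(F, z) = 3 (u(F, z) = 5 - 1*2 = 5 - 2 = 3)
S(n) = 0
q(k, X) = -12 + 3*X + 3*k (q(k, X) = -12 + 3*(k + X) = -12 + 3*(X + k) = -12 + (3*X + 3*k) = -12 + 3*X + 3*k)
w(C) = -3 (w(C) = -12 + 3*0 + 3*3 = -12 + 0 + 9 = -3)
I(b) = ⅑ (I(b) = (⅓)² = ⅑)
(I(-4) - 15)*w(-3) = (⅑ - 15)*(-3) = -134/9*(-3) = 134/3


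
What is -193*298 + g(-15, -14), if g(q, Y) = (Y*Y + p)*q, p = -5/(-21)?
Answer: -423203/7 ≈ -60458.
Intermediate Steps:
p = 5/21 (p = -5*(-1/21) = 5/21 ≈ 0.23810)
g(q, Y) = q*(5/21 + Y²) (g(q, Y) = (Y*Y + 5/21)*q = (Y² + 5/21)*q = (5/21 + Y²)*q = q*(5/21 + Y²))
-193*298 + g(-15, -14) = -193*298 + (1/21)*(-15)*(5 + 21*(-14)²) = -57514 + (1/21)*(-15)*(5 + 21*196) = -57514 + (1/21)*(-15)*(5 + 4116) = -57514 + (1/21)*(-15)*4121 = -57514 - 20605/7 = -423203/7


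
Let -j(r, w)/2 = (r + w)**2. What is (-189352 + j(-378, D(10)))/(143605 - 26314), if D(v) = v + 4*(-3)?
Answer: -159384/39097 ≈ -4.0766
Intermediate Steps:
D(v) = -12 + v (D(v) = v - 12 = -12 + v)
j(r, w) = -2*(r + w)**2
(-189352 + j(-378, D(10)))/(143605 - 26314) = (-189352 - 2*(-378 + (-12 + 10))**2)/(143605 - 26314) = (-189352 - 2*(-378 - 2)**2)/117291 = (-189352 - 2*(-380)**2)*(1/117291) = (-189352 - 2*144400)*(1/117291) = (-189352 - 288800)*(1/117291) = -478152*1/117291 = -159384/39097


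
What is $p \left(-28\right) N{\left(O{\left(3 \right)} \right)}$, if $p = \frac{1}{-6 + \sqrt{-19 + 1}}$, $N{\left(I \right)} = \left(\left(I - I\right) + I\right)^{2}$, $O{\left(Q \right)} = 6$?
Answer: $112 + 56 i \sqrt{2} \approx 112.0 + 79.196 i$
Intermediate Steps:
$N{\left(I \right)} = I^{2}$ ($N{\left(I \right)} = \left(0 + I\right)^{2} = I^{2}$)
$p = \frac{1}{-6 + 3 i \sqrt{2}}$ ($p = \frac{1}{-6 + \sqrt{-18}} = \frac{1}{-6 + 3 i \sqrt{2}} \approx -0.11111 - 0.078567 i$)
$p \left(-28\right) N{\left(O{\left(3 \right)} \right)} = \left(- \frac{1}{9} - \frac{i \sqrt{2}}{18}\right) \left(-28\right) 6^{2} = \left(\frac{28}{9} + \frac{14 i \sqrt{2}}{9}\right) 36 = 112 + 56 i \sqrt{2}$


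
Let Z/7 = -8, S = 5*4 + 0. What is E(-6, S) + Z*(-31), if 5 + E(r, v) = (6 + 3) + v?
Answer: 1760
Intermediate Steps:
S = 20 (S = 20 + 0 = 20)
Z = -56 (Z = 7*(-8) = -56)
E(r, v) = 4 + v (E(r, v) = -5 + ((6 + 3) + v) = -5 + (9 + v) = 4 + v)
E(-6, S) + Z*(-31) = (4 + 20) - 56*(-31) = 24 + 1736 = 1760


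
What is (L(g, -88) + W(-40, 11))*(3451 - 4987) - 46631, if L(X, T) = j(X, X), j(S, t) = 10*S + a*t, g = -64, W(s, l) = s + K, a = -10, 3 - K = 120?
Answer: 194521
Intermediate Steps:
K = -117 (K = 3 - 1*120 = 3 - 120 = -117)
W(s, l) = -117 + s (W(s, l) = s - 117 = -117 + s)
j(S, t) = -10*t + 10*S (j(S, t) = 10*S - 10*t = -10*t + 10*S)
L(X, T) = 0 (L(X, T) = -10*X + 10*X = 0)
(L(g, -88) + W(-40, 11))*(3451 - 4987) - 46631 = (0 + (-117 - 40))*(3451 - 4987) - 46631 = (0 - 157)*(-1536) - 46631 = -157*(-1536) - 46631 = 241152 - 46631 = 194521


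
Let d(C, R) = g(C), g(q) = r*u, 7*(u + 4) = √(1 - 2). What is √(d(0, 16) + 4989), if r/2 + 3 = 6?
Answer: √(243285 + 42*I)/7 ≈ 70.463 + 0.0060822*I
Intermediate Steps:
r = 6 (r = -6 + 2*6 = -6 + 12 = 6)
u = -4 + I/7 (u = -4 + √(1 - 2)/7 = -4 + √(-1)/7 = -4 + I/7 ≈ -4.0 + 0.14286*I)
g(q) = -24 + 6*I/7 (g(q) = 6*(-4 + I/7) = -24 + 6*I/7)
d(C, R) = -24 + 6*I/7
√(d(0, 16) + 4989) = √((-24 + 6*I/7) + 4989) = √(4965 + 6*I/7)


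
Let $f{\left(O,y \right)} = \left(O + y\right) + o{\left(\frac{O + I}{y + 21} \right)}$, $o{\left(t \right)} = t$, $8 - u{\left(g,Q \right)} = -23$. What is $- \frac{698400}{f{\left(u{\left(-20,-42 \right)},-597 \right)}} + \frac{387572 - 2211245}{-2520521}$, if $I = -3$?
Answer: $\frac{253636438171503}{205450187231} \approx 1234.5$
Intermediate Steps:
$u{\left(g,Q \right)} = 31$ ($u{\left(g,Q \right)} = 8 - -23 = 8 + 23 = 31$)
$f{\left(O,y \right)} = O + y + \frac{-3 + O}{21 + y}$ ($f{\left(O,y \right)} = \left(O + y\right) + \frac{O - 3}{y + 21} = \left(O + y\right) + \frac{-3 + O}{21 + y} = O + y + \frac{-3 + O}{21 + y}$)
$- \frac{698400}{f{\left(u{\left(-20,-42 \right)},-597 \right)}} + \frac{387572 - 2211245}{-2520521} = - \frac{698400}{\frac{1}{21 - 597} \left(-3 + 31 + \left(21 - 597\right) \left(31 - 597\right)\right)} + \frac{387572 - 2211245}{-2520521} = - \frac{698400}{\frac{1}{-576} \left(-3 + 31 - -326016\right)} - - \frac{1823673}{2520521} = - \frac{698400}{\left(- \frac{1}{576}\right) \left(-3 + 31 + 326016\right)} + \frac{1823673}{2520521} = - \frac{698400}{\left(- \frac{1}{576}\right) 326044} + \frac{1823673}{2520521} = - \frac{698400}{- \frac{81511}{144}} + \frac{1823673}{2520521} = \left(-698400\right) \left(- \frac{144}{81511}\right) + \frac{1823673}{2520521} = \frac{100569600}{81511} + \frac{1823673}{2520521} = \frac{253636438171503}{205450187231}$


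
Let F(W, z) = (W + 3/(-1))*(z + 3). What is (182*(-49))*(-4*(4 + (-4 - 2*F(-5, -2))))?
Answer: 570752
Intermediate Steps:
F(W, z) = (-3 + W)*(3 + z) (F(W, z) = (W + 3*(-1))*(3 + z) = (W - 3)*(3 + z) = (-3 + W)*(3 + z))
(182*(-49))*(-4*(4 + (-4 - 2*F(-5, -2)))) = (182*(-49))*(-4*(4 + (-4 - 2*(-9 - 3*(-2) + 3*(-5) - 5*(-2))))) = -(-35672)*(4 + (-4 - 2*(-9 + 6 - 15 + 10))) = -(-35672)*(4 + (-4 - 2*(-8))) = -(-35672)*(4 + (-4 + 16)) = -(-35672)*(4 + 12) = -(-35672)*16 = -8918*(-64) = 570752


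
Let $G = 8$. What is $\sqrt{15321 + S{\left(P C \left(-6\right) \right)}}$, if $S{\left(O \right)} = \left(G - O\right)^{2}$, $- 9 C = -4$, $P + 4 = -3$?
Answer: $\frac{\sqrt{138913}}{3} \approx 124.24$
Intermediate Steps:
$P = -7$ ($P = -4 - 3 = -7$)
$C = \frac{4}{9}$ ($C = \left(- \frac{1}{9}\right) \left(-4\right) = \frac{4}{9} \approx 0.44444$)
$S{\left(O \right)} = \left(8 - O\right)^{2}$
$\sqrt{15321 + S{\left(P C \left(-6\right) \right)}} = \sqrt{15321 + \left(-8 + \left(-7\right) \frac{4}{9} \left(-6\right)\right)^{2}} = \sqrt{15321 + \left(-8 - - \frac{56}{3}\right)^{2}} = \sqrt{15321 + \left(-8 + \frac{56}{3}\right)^{2}} = \sqrt{15321 + \left(\frac{32}{3}\right)^{2}} = \sqrt{15321 + \frac{1024}{9}} = \sqrt{\frac{138913}{9}} = \frac{\sqrt{138913}}{3}$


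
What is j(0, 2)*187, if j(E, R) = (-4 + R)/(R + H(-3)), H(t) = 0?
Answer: -187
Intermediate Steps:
j(E, R) = (-4 + R)/R (j(E, R) = (-4 + R)/(R + 0) = (-4 + R)/R)
j(0, 2)*187 = ((-4 + 2)/2)*187 = ((½)*(-2))*187 = -1*187 = -187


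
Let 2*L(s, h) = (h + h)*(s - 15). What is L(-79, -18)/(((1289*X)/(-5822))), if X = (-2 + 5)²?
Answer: -1094536/1289 ≈ -849.14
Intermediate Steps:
L(s, h) = h*(-15 + s) (L(s, h) = ((h + h)*(s - 15))/2 = ((2*h)*(-15 + s))/2 = (2*h*(-15 + s))/2 = h*(-15 + s))
X = 9 (X = 3² = 9)
L(-79, -18)/(((1289*X)/(-5822))) = (-18*(-15 - 79))/(((1289*9)/(-5822))) = (-18*(-94))/((11601*(-1/5822))) = 1692/(-11601/5822) = 1692*(-5822/11601) = -1094536/1289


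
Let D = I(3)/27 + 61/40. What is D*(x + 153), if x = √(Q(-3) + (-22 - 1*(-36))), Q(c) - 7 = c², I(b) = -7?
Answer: 23239/120 + 1367*√30/1080 ≈ 200.59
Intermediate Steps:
Q(c) = 7 + c²
x = √30 (x = √((7 + (-3)²) + (-22 - 1*(-36))) = √((7 + 9) + (-22 + 36)) = √(16 + 14) = √30 ≈ 5.4772)
D = 1367/1080 (D = -7/27 + 61/40 = 1367/1080 ≈ 1.2657)
D*(x + 153) = 1367*(√30 + 153)/1080 = 1367*(153 + √30)/1080 = 23239/120 + 1367*√30/1080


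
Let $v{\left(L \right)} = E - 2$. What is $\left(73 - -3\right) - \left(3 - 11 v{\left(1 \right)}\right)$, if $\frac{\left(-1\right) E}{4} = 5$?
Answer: $-169$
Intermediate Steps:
$E = -20$ ($E = \left(-4\right) 5 = -20$)
$v{\left(L \right)} = -22$ ($v{\left(L \right)} = -20 - 2 = -22$)
$\left(73 - -3\right) - \left(3 - 11 v{\left(1 \right)}\right) = \left(73 - -3\right) - \left(3 - -242\right) = \left(73 + 3\right) - \left(3 + 242\right) = 76 - 245 = -169$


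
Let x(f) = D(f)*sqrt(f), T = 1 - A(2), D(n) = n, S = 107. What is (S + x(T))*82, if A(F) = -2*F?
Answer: 8774 + 410*sqrt(5) ≈ 9690.8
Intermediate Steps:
T = 5 (T = 1 - (-2)*2 = 1 - 1*(-4) = 1 + 4 = 5)
x(f) = f**(3/2) (x(f) = f*sqrt(f) = f**(3/2))
(S + x(T))*82 = (107 + 5**(3/2))*82 = (107 + 5*sqrt(5))*82 = 8774 + 410*sqrt(5)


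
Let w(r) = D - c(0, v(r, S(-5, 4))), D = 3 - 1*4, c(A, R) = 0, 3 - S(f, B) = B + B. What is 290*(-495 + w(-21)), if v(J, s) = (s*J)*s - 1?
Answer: -143840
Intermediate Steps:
S(f, B) = 3 - 2*B (S(f, B) = 3 - (B + B) = 3 - 2*B)
v(J, s) = -1 + J*s² (v(J, s) = (J*s)*s - 1 = J*s² - 1 = -1 + J*s²)
D = -1 (D = 3 - 4 = -1)
w(r) = -1 (w(r) = -1 - 1*0 = -1 + 0 = -1)
290*(-495 + w(-21)) = 290*(-495 - 1) = 290*(-496) = -143840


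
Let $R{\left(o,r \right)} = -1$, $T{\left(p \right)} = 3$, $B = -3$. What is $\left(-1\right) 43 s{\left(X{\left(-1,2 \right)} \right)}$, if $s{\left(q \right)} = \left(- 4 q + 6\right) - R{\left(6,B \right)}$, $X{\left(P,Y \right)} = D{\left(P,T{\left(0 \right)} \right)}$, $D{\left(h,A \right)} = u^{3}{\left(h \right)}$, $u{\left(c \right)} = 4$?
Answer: $10707$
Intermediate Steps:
$D{\left(h,A \right)} = 64$ ($D{\left(h,A \right)} = 4^{3} = 64$)
$X{\left(P,Y \right)} = 64$
$s{\left(q \right)} = 7 - 4 q$ ($s{\left(q \right)} = \left(- 4 q + 6\right) - -1 = \left(6 - 4 q\right) + 1 = 7 - 4 q$)
$\left(-1\right) 43 s{\left(X{\left(-1,2 \right)} \right)} = \left(-1\right) 43 \left(7 - 256\right) = - 43 \left(7 - 256\right) = \left(-43\right) \left(-249\right) = 10707$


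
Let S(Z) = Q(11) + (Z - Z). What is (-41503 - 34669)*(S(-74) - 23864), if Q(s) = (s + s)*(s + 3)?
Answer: 1794307632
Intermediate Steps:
Q(s) = 2*s*(3 + s) (Q(s) = (2*s)*(3 + s) = 2*s*(3 + s))
S(Z) = 308 (S(Z) = 2*11*(3 + 11) + (Z - Z) = 2*11*14 + 0 = 308 + 0 = 308)
(-41503 - 34669)*(S(-74) - 23864) = (-41503 - 34669)*(308 - 23864) = -76172*(-23556) = 1794307632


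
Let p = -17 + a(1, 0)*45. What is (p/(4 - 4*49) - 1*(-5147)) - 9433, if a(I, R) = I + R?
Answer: -205735/48 ≈ -4286.1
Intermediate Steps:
p = 28 (p = -17 + (1 + 0)*45 = -17 + 1*45 = -17 + 45 = 28)
(p/(4 - 4*49) - 1*(-5147)) - 9433 = (28/(4 - 4*49) - 1*(-5147)) - 9433 = (28/(4 - 196) + 5147) - 9433 = (28/(-192) + 5147) - 9433 = (28*(-1/192) + 5147) - 9433 = (-7/48 + 5147) - 9433 = 247049/48 - 9433 = -205735/48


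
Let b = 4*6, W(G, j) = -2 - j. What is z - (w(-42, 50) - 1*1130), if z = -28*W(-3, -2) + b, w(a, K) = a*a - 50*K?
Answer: 1890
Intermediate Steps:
w(a, K) = a² - 50*K
b = 24
z = 24 (z = -28*(-2 - 1*(-2)) + 24 = -28*(-2 + 2) + 24 = -28*0 + 24 = 0 + 24 = 24)
z - (w(-42, 50) - 1*1130) = 24 - (((-42)² - 50*50) - 1*1130) = 24 - ((1764 - 2500) - 1130) = 24 - (-736 - 1130) = 24 - 1*(-1866) = 24 + 1866 = 1890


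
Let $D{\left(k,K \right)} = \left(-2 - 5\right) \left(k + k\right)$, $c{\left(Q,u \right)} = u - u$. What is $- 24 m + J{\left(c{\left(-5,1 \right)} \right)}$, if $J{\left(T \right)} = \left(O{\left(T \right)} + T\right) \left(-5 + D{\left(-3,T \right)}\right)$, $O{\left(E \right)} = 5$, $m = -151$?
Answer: $3809$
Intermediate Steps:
$c{\left(Q,u \right)} = 0$
$D{\left(k,K \right)} = - 14 k$ ($D{\left(k,K \right)} = - 7 \cdot 2 k = - 14 k$)
$J{\left(T \right)} = 185 + 37 T$ ($J{\left(T \right)} = \left(5 + T\right) \left(-5 - -42\right) = \left(5 + T\right) \left(-5 + 42\right) = \left(5 + T\right) 37 = 185 + 37 T$)
$- 24 m + J{\left(c{\left(-5,1 \right)} \right)} = \left(-24\right) \left(-151\right) + \left(185 + 37 \cdot 0\right) = 3624 + \left(185 + 0\right) = 3624 + 185 = 3809$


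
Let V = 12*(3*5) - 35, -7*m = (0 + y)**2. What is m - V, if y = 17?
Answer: -1304/7 ≈ -186.29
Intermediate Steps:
m = -289/7 (m = -(0 + 17)**2/7 = -1/7*17**2 = -1/7*289 = -289/7 ≈ -41.286)
V = 145 (V = 12*15 - 35 = 180 - 35 = 145)
m - V = -289/7 - 1*145 = -289/7 - 145 = -1304/7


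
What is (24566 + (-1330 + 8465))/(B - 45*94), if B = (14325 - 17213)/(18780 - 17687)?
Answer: -34649193/4626278 ≈ -7.4896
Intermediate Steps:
B = -2888/1093 ≈ -2.6423
(24566 + (-1330 + 8465))/(B - 45*94) = (24566 + (-1330 + 8465))/(-2888/1093 - 45*94) = (24566 + 7135)/(-2888/1093 - 4230) = 31701/(-4626278/1093) = 31701*(-1093/4626278) = -34649193/4626278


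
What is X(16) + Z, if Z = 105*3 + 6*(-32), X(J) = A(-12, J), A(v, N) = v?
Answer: 111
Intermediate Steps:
X(J) = -12
Z = 123 (Z = 315 - 192 = 123)
X(16) + Z = -12 + 123 = 111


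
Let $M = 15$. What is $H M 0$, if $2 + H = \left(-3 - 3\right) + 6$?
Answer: $0$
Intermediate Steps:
$H = -2$ ($H = -2 + \left(\left(-3 - 3\right) + 6\right) = -2 + \left(-6 + 6\right) = -2 + 0 = -2$)
$H M 0 = \left(-2\right) 15 \cdot 0 = \left(-30\right) 0 = 0$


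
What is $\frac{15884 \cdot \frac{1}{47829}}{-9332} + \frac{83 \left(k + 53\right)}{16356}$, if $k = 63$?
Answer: $\frac{1028999980}{1748165893} \approx 0.58862$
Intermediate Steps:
$\frac{15884 \cdot \frac{1}{47829}}{-9332} + \frac{83 \left(k + 53\right)}{16356} = \frac{15884 \cdot \frac{1}{47829}}{-9332} + \frac{83 \left(63 + 53\right)}{16356} = 15884 \cdot \frac{1}{47829} \left(- \frac{1}{9332}\right) + 83 \cdot 116 \cdot \frac{1}{16356} = \frac{15884}{47829} \left(- \frac{1}{9332}\right) + 9628 \cdot \frac{1}{16356} = - \frac{3971}{111585057} + \frac{83}{141} = \frac{1028999980}{1748165893}$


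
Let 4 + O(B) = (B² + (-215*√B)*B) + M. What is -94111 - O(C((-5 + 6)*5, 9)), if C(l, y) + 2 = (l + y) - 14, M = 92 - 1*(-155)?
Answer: -94358 - 430*I*√2 ≈ -94358.0 - 608.11*I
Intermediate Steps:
M = 247 (M = 92 + 155 = 247)
C(l, y) = -16 + l + y (C(l, y) = -2 + ((l + y) - 14) = -2 + (-14 + l + y) = -16 + l + y)
O(B) = 243 + B² - 215*B^(3/2) (O(B) = -4 + ((B² + (-215*√B)*B) + 247) = -4 + ((B² - 215*B^(3/2)) + 247) = -4 + (247 + B² - 215*B^(3/2)) = 243 + B² - 215*B^(3/2))
-94111 - O(C((-5 + 6)*5, 9)) = -94111 - (243 + (-16 + (-5 + 6)*5 + 9)² - 215*(-16 + (-5 + 6)*5 + 9)^(3/2)) = -94111 - (243 + (-16 + 1*5 + 9)² - 215*(-16 + 1*5 + 9)^(3/2)) = -94111 - (243 + (-16 + 5 + 9)² - 215*(-16 + 5 + 9)^(3/2)) = -94111 - (243 + (-2)² - (-430)*I*√2) = -94111 - (243 + 4 - (-430)*I*√2) = -94111 - (243 + 4 + 430*I*√2) = -94111 - (247 + 430*I*√2) = -94111 + (-247 - 430*I*√2) = -94358 - 430*I*√2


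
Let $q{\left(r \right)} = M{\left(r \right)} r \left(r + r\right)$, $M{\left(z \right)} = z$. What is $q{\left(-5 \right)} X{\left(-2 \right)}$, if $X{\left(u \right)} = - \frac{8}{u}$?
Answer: $-1000$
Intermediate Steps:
$q{\left(r \right)} = 2 r^{3}$ ($q{\left(r \right)} = r r \left(r + r\right) = r r 2 r = r 2 r^{2} = 2 r^{3}$)
$q{\left(-5 \right)} X{\left(-2 \right)} = 2 \left(-5\right)^{3} \left(- \frac{8}{-2}\right) = 2 \left(-125\right) \left(\left(-8\right) \left(- \frac{1}{2}\right)\right) = \left(-250\right) 4 = -1000$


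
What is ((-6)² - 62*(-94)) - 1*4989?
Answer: 875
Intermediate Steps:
((-6)² - 62*(-94)) - 1*4989 = (36 + 5828) - 4989 = 5864 - 4989 = 875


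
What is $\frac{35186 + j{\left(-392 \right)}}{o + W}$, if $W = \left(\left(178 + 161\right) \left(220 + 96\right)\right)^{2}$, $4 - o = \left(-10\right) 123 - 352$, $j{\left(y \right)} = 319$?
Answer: $\frac{35505}{11475552962} \approx 3.094 \cdot 10^{-6}$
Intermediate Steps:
$o = 1586$ ($o = 4 - \left(\left(-10\right) 123 - 352\right) = 4 - \left(-1230 - 352\right) = 4 - -1582 = 4 + 1582 = 1586$)
$W = 11475551376$ ($W = \left(339 \cdot 316\right)^{2} = 107124^{2} = 11475551376$)
$\frac{35186 + j{\left(-392 \right)}}{o + W} = \frac{35186 + 319}{1586 + 11475551376} = \frac{35505}{11475552962}$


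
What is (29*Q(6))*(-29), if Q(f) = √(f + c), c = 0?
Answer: -841*√6 ≈ -2060.0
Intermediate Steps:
Q(f) = √f (Q(f) = √(f + 0) = √f)
(29*Q(6))*(-29) = (29*√6)*(-29) = -841*√6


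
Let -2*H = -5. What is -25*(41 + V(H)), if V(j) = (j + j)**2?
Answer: -1650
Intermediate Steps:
H = 5/2 (H = -1/2*(-5) = 5/2 ≈ 2.5000)
V(j) = 4*j**2 (V(j) = (2*j)**2 = 4*j**2)
-25*(41 + V(H)) = -25*(41 + 4*(5/2)**2) = -25*(41 + 4*(25/4)) = -25*(41 + 25) = -25*66 = -1650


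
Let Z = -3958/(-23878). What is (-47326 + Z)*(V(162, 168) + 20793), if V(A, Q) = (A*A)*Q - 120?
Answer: -2502863205299775/11939 ≈ -2.0964e+11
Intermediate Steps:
V(A, Q) = -120 + Q*A² (V(A, Q) = A²*Q - 120 = Q*A² - 120 = -120 + Q*A²)
Z = 1979/11939 (Z = -3958*(-1/23878) = 1979/11939 ≈ 0.16576)
(-47326 + Z)*(V(162, 168) + 20793) = (-47326 + 1979/11939)*((-120 + 168*162²) + 20793) = -565023135*((-120 + 168*26244) + 20793)/11939 = -565023135*((-120 + 4408992) + 20793)/11939 = -565023135*(4408872 + 20793)/11939 = -565023135/11939*4429665 = -2502863205299775/11939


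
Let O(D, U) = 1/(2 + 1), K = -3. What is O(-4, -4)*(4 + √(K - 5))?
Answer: 4/3 + 2*I*√2/3 ≈ 1.3333 + 0.94281*I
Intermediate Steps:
O(D, U) = ⅓ (O(D, U) = 1/3 = ⅓)
O(-4, -4)*(4 + √(K - 5)) = (4 + √(-3 - 5))/3 = (4 + √(-8))/3 = (4 + 2*I*√2)/3 = 4/3 + 2*I*√2/3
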